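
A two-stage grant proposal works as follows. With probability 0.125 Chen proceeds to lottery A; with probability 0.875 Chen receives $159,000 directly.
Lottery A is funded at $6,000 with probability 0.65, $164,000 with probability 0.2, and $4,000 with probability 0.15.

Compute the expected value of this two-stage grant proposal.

EV(A) = 0.65 × 6000 + 0.2 × 164000 + 0.15 × 4000 = 3900 + 32800 + 600 = 37300
Branch B: 159000 (certain)
Overall = 0.125 × 37300 + 0.875 × 159000 = 4662.5 + 139125 = 143787.5

$143,787.50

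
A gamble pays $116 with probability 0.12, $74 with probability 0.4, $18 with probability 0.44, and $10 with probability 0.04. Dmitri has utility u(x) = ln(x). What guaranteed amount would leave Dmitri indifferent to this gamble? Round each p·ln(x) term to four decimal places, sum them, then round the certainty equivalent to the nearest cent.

E[u] = 0.12·ln(116) + 0.4·ln(74) + 0.44·ln(18) + 0.04·ln(10) = 0.5704 + 1.7216 + 1.2718 + 0.0921 = 3.6559
CE = e^3.6559 ≈ 38.70

$38.70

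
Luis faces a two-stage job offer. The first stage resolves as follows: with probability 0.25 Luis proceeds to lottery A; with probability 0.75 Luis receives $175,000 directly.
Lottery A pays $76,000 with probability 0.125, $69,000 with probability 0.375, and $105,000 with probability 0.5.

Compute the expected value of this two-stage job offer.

$153,218.75

EV(A) = 0.125 × 76000 + 0.375 × 69000 + 0.5 × 105000 = 9500 + 25875 + 52500 = 87875
Branch B: 175000 (certain)
Overall = 0.25 × 87875 + 0.75 × 175000 = 21968.75 + 131250 = 153218.75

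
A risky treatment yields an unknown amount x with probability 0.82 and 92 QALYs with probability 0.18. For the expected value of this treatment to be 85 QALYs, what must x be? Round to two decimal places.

x = 83.46 QALYs

0.82·x + 0.18·92 = 85
0.82·x = 85 − 16.56 = 68.44
x = 68.44 / 0.82 = 83.4634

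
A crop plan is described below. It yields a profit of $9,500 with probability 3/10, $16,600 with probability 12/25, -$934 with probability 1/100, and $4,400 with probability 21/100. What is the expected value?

$11,732.66

EV = 3/10 × 9500 + 12/25 × 16600 + 1/100 × (-934) + 21/100 × 4400 = 2850 + 7968 − 9.34 + 924 = 11732.66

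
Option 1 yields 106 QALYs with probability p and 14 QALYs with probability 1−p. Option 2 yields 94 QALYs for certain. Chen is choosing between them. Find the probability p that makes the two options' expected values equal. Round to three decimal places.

p = 0.870

p·106 + (1−p)·14 = 94
92p + 14 = 94
p = (94 − 14) / 92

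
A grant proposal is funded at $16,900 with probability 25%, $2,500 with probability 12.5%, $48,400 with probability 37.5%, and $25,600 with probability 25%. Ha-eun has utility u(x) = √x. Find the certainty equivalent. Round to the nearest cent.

E[u] = 0.25·√16900 + 0.125·√2500 + 0.375·√48400 + 0.25·√25600 = 0.25·130 + 0.125·50 + 0.375·220 + 0.25·160 = 161.25
CE = (161.25)² = 26001.5625

$26,001.56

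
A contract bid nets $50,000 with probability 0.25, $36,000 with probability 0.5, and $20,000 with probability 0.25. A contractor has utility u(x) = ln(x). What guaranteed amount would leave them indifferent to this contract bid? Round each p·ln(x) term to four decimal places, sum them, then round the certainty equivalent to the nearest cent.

$33,738.67

E[u] = 0.25·ln(50000) + 0.5·ln(36000) + 0.25·ln(20000) = 2.7049 + 5.2456 + 2.4759 = 10.4264
CE = e^10.4264 ≈ 33738.67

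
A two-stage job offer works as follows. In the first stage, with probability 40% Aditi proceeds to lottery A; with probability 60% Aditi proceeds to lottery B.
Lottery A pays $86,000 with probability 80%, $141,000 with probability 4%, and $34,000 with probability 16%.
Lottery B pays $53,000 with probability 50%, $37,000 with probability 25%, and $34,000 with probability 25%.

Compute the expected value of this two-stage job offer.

EV(A) = 0.8 × 86000 + 0.04 × 141000 + 0.16 × 34000 = 68800 + 5640 + 5440 = 79880
EV(B) = 0.5 × 53000 + 0.25 × 37000 + 0.25 × 34000 = 26500 + 9250 + 8500 = 44250
Overall = 0.4 × 79880 + 0.6 × 44250 = 31952 + 26550 = 58502

$58,502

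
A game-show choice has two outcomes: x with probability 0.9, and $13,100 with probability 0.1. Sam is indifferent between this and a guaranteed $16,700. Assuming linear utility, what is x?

x = $17,100

0.9·x + 0.1·13100 = 16700
0.9·x = 16700 − 1310 = 15390
x = 15390 / 0.9 = 17100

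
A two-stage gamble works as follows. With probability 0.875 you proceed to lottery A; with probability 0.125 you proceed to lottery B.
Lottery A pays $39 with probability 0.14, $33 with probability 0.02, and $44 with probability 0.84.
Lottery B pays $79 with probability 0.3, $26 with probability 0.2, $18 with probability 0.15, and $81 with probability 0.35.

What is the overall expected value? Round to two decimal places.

$45.19

EV(A) = 0.14 × 39 + 0.02 × 33 + 0.84 × 44 = 5.46 + 0.66 + 36.96 = 43.08
EV(B) = 0.3 × 79 + 0.2 × 26 + 0.15 × 18 + 0.35 × 81 = 23.7 + 5.2 + 2.7 + 28.35 = 59.95
Overall = 0.875 × 43.08 + 0.125 × 59.95 = 37.695 + 7.49375 = 45.18875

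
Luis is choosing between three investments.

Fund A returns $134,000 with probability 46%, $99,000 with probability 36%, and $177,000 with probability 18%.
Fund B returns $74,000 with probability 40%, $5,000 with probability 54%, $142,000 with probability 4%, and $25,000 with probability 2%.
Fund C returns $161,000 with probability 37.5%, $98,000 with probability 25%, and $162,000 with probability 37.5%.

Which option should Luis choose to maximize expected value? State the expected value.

Fund A = 0.46 × 134000 + 0.36 × 99000 + 0.18 × 177000 = 61640 + 35640 + 31860 = 129140
Fund B = 0.4 × 74000 + 0.54 × 5000 + 0.04 × 142000 + 0.02 × 25000 = 29600 + 2700 + 5680 + 500 = 38480
Fund C = 0.375 × 161000 + 0.25 × 98000 + 0.375 × 162000 = 60375 + 24500 + 60750 = 145625

Fund C ($145,625)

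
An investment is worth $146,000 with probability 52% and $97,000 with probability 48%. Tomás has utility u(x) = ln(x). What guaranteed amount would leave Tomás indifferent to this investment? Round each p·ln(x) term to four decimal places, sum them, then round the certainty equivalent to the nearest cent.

$119,982.36

E[u] = 0.52·ln(146000) + 0.48·ln(97000) = 6.1835 + 5.5116 = 11.6951
CE = e^11.6951 ≈ 119982.36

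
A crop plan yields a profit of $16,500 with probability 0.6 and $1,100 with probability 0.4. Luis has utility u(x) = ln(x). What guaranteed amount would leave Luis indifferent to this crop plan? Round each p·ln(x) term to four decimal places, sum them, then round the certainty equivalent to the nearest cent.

E[u] = 0.6·ln(16500) + 0.4·ln(1100) = 5.8267 + 2.8012 = 8.6279
CE = e^8.6279 ≈ 5585.34

$5,585.34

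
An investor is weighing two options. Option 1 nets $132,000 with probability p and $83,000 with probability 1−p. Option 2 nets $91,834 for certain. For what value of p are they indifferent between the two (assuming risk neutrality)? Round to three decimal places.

p·132000 + (1−p)·83000 = 91834
49000p + 83000 = 91834
p = (91834 − 83000) / 49000

p = 0.180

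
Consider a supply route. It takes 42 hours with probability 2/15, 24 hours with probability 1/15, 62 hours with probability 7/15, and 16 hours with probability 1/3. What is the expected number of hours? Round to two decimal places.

EV = 2/15 × 42 + 1/15 × 24 + 7/15 × 62 + 1/3 × 16 = 5.6 + 1.6 + 28.9333 + 5.3333 = 41.4667

41.47 hours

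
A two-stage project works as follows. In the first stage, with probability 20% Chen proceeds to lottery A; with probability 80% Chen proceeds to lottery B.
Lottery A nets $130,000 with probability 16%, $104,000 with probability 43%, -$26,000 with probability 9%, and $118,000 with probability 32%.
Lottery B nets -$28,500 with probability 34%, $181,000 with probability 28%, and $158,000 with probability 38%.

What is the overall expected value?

$101,012

EV(A) = 0.16 × 130000 + 0.43 × 104000 + 0.09 × (-26000) + 0.32 × 118000 = 20800 + 44720 − 2340 + 37760 = 100940
EV(B) = 0.34 × (-28500) + 0.28 × 181000 + 0.38 × 158000 = -9690 + 50680 + 60040 = 101030
Overall = 0.2 × 100940 + 0.8 × 101030 = 20188 + 80824 = 101012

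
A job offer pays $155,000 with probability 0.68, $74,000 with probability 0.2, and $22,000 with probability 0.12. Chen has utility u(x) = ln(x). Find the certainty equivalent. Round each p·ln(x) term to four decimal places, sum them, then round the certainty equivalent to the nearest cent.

$105,778.23

E[u] = 0.68·ln(155000) + 0.2·ln(74000) + 0.12·ln(22000) = 8.1268 + 2.2424 + 1.1999 = 11.5691
CE = e^11.5691 ≈ 105778.23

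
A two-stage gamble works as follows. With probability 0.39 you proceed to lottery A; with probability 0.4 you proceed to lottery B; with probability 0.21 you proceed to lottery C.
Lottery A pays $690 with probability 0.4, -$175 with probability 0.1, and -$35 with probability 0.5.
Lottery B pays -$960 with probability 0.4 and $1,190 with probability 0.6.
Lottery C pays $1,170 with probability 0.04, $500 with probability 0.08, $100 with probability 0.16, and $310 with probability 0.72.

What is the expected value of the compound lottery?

EV(A) = 0.4 × 690 + 0.1 × (-175) + 0.5 × (-35) = 276 − 17.5 − 17.5 = 241
EV(B) = 0.4 × (-960) + 0.6 × 1190 = -384 + 714 = 330
EV(C) = 0.04 × 1170 + 0.08 × 500 + 0.16 × 100 + 0.72 × 310 = 46.8 + 40 + 16 + 223.2 = 326
Overall = 0.39 × 241 + 0.4 × 330 + 0.21 × 326 = 93.99 + 132 + 68.46 = 294.45

$294.45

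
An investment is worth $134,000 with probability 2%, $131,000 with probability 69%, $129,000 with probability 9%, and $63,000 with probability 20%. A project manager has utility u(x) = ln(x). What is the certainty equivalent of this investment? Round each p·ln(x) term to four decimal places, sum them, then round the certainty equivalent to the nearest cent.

$113,051.64

E[u] = 0.02·ln(134000) + 0.69·ln(131000) + 0.09·ln(129000) + 0.2·ln(63000) = 0.2361 + 8.1302 + 1.0591 + 2.2102 = 11.6356
CE = e^11.6356 ≈ 113051.64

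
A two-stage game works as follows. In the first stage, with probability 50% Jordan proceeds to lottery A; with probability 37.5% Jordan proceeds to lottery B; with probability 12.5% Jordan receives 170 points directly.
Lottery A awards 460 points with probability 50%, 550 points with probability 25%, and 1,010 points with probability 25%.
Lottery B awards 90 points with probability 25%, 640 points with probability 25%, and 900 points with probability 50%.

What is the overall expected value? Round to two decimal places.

568.44 points

EV(A) = 0.5 × 460 + 0.25 × 550 + 0.25 × 1010 = 230 + 137.5 + 252.5 = 620
EV(B) = 0.25 × 90 + 0.25 × 640 + 0.5 × 900 = 22.5 + 160 + 450 = 632.5
Branch C: 170 (certain)
Overall = 0.5 × 620 + 0.375 × 632.5 + 0.125 × 170 = 310 + 237.1875 + 21.25 = 568.4375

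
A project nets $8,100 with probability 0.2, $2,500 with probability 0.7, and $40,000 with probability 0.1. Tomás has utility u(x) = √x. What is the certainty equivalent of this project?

$5,329

E[u] = 0.2·√8100 + 0.7·√2500 + 0.1·√40000 = 0.2·90 + 0.7·50 + 0.1·200 = 73
CE = (73)² = 5329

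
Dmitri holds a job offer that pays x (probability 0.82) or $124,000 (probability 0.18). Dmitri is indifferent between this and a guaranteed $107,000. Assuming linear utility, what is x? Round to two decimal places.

0.82·x + 0.18·124000 = 107000
0.82·x = 107000 − 22320 = 84680
x = 84680 / 0.82 = 103268.2927

x = $103,268.29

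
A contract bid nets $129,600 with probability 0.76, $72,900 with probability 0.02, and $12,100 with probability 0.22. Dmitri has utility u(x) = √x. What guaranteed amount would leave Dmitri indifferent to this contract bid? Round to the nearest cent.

$91,930.24

E[u] = 0.76·√129600 + 0.02·√72900 + 0.22·√12100 = 0.76·360 + 0.02·270 + 0.22·110 = 303.2
CE = (303.2)² = 91930.24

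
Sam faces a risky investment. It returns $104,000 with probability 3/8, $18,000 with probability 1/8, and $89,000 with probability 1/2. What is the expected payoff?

EV = 3/8 × 104000 + 1/8 × 18000 + 1/2 × 89000 = 39000 + 2250 + 44500 = 85750

$85,750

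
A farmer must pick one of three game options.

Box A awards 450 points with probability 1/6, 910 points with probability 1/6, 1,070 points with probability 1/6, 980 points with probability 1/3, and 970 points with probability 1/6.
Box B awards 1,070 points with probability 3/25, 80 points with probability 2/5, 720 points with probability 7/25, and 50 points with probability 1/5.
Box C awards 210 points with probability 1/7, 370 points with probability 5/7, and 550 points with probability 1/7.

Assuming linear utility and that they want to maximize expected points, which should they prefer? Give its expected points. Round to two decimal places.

Box A (893.33 points)

Box A = 1/6 × 450 + 1/6 × 910 + 1/6 × 1070 + 1/3 × 980 + 1/6 × 970 = 75 + 151.6667 + 178.3333 + 326.6667 + 161.6667 = 893.3333
Box B = 3/25 × 1070 + 2/5 × 80 + 7/25 × 720 + 1/5 × 50 = 128.4 + 32 + 201.6 + 10 = 372
Box C = 1/7 × 210 + 5/7 × 370 + 1/7 × 550 = 30 + 264.2857 + 78.5714 = 372.8571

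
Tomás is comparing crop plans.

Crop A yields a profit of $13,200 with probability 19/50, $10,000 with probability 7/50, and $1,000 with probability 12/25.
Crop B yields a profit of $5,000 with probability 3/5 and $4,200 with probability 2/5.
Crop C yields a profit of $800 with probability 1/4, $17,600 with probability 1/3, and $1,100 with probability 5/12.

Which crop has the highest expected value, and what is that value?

Crop A = 19/50 × 13200 + 7/50 × 10000 + 12/25 × 1000 = 5016 + 1400 + 480 = 6896
Crop B = 3/5 × 5000 + 2/5 × 4200 = 3000 + 1680 = 4680
Crop C = 1/4 × 800 + 1/3 × 17600 + 5/12 × 1100 = 200 + 5866.6667 + 458.3333 = 6525

Crop A ($6,896)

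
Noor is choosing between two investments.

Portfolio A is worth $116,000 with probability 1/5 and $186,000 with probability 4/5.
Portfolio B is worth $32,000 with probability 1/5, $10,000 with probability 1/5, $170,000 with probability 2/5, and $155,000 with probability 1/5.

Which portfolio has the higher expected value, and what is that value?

Portfolio A ($172,000)

Portfolio A = 1/5 × 116000 + 4/5 × 186000 = 23200 + 148800 = 172000
Portfolio B = 1/5 × 32000 + 1/5 × 10000 + 2/5 × 170000 + 1/5 × 155000 = 6400 + 2000 + 68000 + 31000 = 107400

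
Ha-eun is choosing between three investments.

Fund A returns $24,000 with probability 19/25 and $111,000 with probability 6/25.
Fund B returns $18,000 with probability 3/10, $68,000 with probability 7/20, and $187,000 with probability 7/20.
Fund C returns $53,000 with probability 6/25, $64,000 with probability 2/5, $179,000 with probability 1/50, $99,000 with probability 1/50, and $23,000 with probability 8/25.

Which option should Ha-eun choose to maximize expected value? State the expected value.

Fund A = 19/25 × 24000 + 6/25 × 111000 = 18240 + 26640 = 44880
Fund B = 3/10 × 18000 + 7/20 × 68000 + 7/20 × 187000 = 5400 + 23800 + 65450 = 94650
Fund C = 6/25 × 53000 + 2/5 × 64000 + 1/50 × 179000 + 1/50 × 99000 + 8/25 × 23000 = 12720 + 25600 + 3580 + 1980 + 7360 = 51240

Fund B ($94,650)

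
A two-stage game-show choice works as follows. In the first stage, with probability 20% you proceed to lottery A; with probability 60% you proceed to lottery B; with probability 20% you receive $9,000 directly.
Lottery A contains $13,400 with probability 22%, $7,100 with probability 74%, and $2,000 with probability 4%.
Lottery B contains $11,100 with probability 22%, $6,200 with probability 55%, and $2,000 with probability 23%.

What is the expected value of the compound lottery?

$7,243.60

EV(A) = 0.22 × 13400 + 0.74 × 7100 + 0.04 × 2000 = 2948 + 5254 + 80 = 8282
EV(B) = 0.22 × 11100 + 0.55 × 6200 + 0.23 × 2000 = 2442 + 3410 + 460 = 6312
Branch C: 9000 (certain)
Overall = 0.2 × 8282 + 0.6 × 6312 + 0.2 × 9000 = 1656.4 + 3787.2 + 1800 = 7243.6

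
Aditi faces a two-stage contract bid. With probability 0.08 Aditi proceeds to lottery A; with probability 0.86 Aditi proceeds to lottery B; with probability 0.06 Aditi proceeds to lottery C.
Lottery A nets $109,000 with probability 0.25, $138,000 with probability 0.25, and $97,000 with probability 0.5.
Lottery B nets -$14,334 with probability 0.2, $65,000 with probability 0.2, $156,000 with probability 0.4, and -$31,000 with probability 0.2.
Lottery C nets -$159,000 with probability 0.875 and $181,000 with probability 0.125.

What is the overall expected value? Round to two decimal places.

$58,876.55

EV(A) = 0.25 × 109000 + 0.25 × 138000 + 0.5 × 97000 = 27250 + 34500 + 48500 = 110250
EV(B) = 0.2 × (-14334) + 0.2 × 65000 + 0.4 × 156000 + 0.2 × (-31000) = -2866.8 + 13000 + 62400 − 6200 = 66333.2
EV(C) = 0.875 × (-159000) + 0.125 × 181000 = -139125 + 22625 = -116500
Overall = 0.08 × 110250 + 0.86 × 66333.2 + 0.06 × (-116500) = 8820 + 57046.552 − 6990 = 58876.552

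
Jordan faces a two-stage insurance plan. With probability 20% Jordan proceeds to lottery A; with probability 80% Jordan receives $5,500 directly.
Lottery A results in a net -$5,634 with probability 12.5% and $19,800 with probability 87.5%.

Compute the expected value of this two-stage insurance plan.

EV(A) = 0.125 × (-5634) + 0.875 × 19800 = -704.25 + 17325 = 16620.75
Branch B: 5500 (certain)
Overall = 0.2 × 16620.75 + 0.8 × 5500 = 3324.15 + 4400 = 7724.15

$7,724.15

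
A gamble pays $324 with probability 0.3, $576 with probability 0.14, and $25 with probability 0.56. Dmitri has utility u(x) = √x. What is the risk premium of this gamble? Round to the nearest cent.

E[u] = 0.3·√324 + 0.14·√576 + 0.56·√25 = 0.3·18 + 0.14·24 + 0.56·5 = 11.56
CE = (11.56)² = 133.6336
Risk premium = EV − CE = 191.84 − 133.6336 = 58.2064

$58.21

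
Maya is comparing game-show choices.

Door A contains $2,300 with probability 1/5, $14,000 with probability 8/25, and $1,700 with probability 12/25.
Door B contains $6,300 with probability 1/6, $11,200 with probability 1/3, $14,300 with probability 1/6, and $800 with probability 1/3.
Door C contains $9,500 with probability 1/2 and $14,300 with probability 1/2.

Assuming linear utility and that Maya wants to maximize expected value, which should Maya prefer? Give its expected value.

Door C ($11,900)

Door A = 1/5 × 2300 + 8/25 × 14000 + 12/25 × 1700 = 460 + 4480 + 816 = 5756
Door B = 1/6 × 6300 + 1/3 × 11200 + 1/6 × 14300 + 1/3 × 800 = 1050 + 3733.3333 + 2383.3333 + 266.6667 = 7433.3333
Door C = 1/2 × 9500 + 1/2 × 14300 = 4750 + 7150 = 11900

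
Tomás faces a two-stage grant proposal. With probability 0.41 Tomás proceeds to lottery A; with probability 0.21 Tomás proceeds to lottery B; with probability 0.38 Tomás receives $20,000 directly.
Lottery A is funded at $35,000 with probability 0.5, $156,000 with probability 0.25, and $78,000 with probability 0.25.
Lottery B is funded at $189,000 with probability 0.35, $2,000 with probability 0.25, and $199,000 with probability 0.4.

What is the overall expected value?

$69,472.50

EV(A) = 0.5 × 35000 + 0.25 × 156000 + 0.25 × 78000 = 17500 + 39000 + 19500 = 76000
EV(B) = 0.35 × 189000 + 0.25 × 2000 + 0.4 × 199000 = 66150 + 500 + 79600 = 146250
Branch C: 20000 (certain)
Overall = 0.41 × 76000 + 0.21 × 146250 + 0.38 × 20000 = 31160 + 30712.5 + 7600 = 69472.5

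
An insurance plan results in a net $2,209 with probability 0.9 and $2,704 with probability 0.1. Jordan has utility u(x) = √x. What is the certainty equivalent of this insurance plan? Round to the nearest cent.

$2,256.25

E[u] = 0.9·√2209 + 0.1·√2704 = 0.9·47 + 0.1·52 = 47.5
CE = (47.5)² = 2256.25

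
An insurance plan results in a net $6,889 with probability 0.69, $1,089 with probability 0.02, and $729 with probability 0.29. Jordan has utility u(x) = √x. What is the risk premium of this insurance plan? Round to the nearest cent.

$662.22

E[u] = 0.69·√6889 + 0.02·√1089 + 0.29·√729 = 0.69·83 + 0.02·33 + 0.29·27 = 65.76
CE = (65.76)² = 4324.3776
Risk premium = EV − CE = 4986.6 − 4324.3776 = 662.2224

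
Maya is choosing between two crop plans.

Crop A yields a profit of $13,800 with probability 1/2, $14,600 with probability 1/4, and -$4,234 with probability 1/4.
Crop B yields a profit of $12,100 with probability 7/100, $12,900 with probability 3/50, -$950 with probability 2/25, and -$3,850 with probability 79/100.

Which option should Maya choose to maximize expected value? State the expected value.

Crop A ($9,491.50)

Crop A = 1/2 × 13800 + 1/4 × 14600 + 1/4 × (-4234) = 6900 + 3650 − 1058.5 = 9491.5
Crop B = 7/100 × 12100 + 3/50 × 12900 + 2/25 × (-950) + 79/100 × (-3850) = 847 + 774 − 76 − 3041.5 = -1496.5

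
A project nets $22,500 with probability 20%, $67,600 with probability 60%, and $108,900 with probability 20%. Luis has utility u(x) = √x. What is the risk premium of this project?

$3,336

E[u] = 0.2·√22500 + 0.6·√67600 + 0.2·√108900 = 0.2·150 + 0.6·260 + 0.2·330 = 252
CE = (252)² = 63504
Risk premium = EV − CE = 66840 − 63504 = 3336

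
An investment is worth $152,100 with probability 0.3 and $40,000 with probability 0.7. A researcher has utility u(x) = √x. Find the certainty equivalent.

E[u] = 0.3·√152100 + 0.7·√40000 = 0.3·390 + 0.7·200 = 257
CE = (257)² = 66049

$66,049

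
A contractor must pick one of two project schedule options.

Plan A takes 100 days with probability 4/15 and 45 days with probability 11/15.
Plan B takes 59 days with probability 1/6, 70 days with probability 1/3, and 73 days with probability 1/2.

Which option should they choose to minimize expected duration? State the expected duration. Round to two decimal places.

Plan A (59.67 days)

Plan A = 4/15 × 100 + 11/15 × 45 = 26.6667 + 33 = 59.6667
Plan B = 1/6 × 59 + 1/3 × 70 + 1/2 × 73 = 9.8333 + 23.3333 + 36.5 = 69.6667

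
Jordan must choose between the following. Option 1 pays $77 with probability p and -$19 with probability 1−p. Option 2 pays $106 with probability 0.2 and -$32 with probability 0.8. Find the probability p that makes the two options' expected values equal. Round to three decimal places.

EV(Option 2) = 0.2 × 106 + 0.8 × (-32) = 21.2 − 25.6 = -4.4
p·77 + (1−p)·(-19) = -4.4
96p − 19 = -4.4
p = (-4.4 + 19) / 96

p = 0.152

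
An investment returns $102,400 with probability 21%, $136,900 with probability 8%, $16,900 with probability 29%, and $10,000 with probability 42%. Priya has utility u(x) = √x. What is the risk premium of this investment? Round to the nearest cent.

E[u] = 0.21·√102400 + 0.08·√136900 + 0.29·√16900 + 0.42·√10000 = 0.21·320 + 0.08·370 + 0.29·130 + 0.42·100 = 176.5
CE = (176.5)² = 31152.25
Risk premium = EV − CE = 41557 − 31152.25 = 10404.75

$10,404.75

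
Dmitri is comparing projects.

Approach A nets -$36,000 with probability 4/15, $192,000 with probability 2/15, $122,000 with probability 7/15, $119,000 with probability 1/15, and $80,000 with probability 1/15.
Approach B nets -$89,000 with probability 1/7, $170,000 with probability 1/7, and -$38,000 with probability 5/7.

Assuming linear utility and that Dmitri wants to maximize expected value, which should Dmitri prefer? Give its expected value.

Approach A ($86,200)

Approach A = 4/15 × (-36000) + 2/15 × 192000 + 7/15 × 122000 + 1/15 × 119000 + 1/15 × 80000 = -9600 + 25600 + 56933.3333 + 7933.3333 + 5333.3333 = 86200
Approach B = 1/7 × (-89000) + 1/7 × 170000 + 5/7 × (-38000) = -12714.2857 + 24285.7143 − 27142.8571 = -15571.4286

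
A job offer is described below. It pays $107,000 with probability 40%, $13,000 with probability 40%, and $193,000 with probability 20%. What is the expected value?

EV = 0.4 × 107000 + 0.4 × 13000 + 0.2 × 193000 = 42800 + 5200 + 38600 = 86600

$86,600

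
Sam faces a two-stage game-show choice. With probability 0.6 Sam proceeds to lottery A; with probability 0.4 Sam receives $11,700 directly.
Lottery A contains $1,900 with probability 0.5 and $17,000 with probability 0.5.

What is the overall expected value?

EV(A) = 0.5 × 1900 + 0.5 × 17000 = 950 + 8500 = 9450
Branch B: 11700 (certain)
Overall = 0.6 × 9450 + 0.4 × 11700 = 5670 + 4680 = 10350

$10,350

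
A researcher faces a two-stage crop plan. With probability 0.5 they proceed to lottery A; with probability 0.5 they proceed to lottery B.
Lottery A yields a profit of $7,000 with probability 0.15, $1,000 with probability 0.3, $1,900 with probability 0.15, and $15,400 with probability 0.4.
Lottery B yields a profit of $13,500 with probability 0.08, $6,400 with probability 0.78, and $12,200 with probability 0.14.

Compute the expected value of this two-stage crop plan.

$7,787.50

EV(A) = 0.15 × 7000 + 0.3 × 1000 + 0.15 × 1900 + 0.4 × 15400 = 1050 + 300 + 285 + 6160 = 7795
EV(B) = 0.08 × 13500 + 0.78 × 6400 + 0.14 × 12200 = 1080 + 4992 + 1708 = 7780
Overall = 0.5 × 7795 + 0.5 × 7780 = 3897.5 + 3890 = 7787.5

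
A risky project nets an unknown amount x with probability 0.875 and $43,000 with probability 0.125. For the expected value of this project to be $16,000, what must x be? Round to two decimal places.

x = $12,142.86

0.875·x + 0.125·43000 = 16000
0.875·x = 16000 − 5375 = 10625
x = 10625 / 0.875 = 12142.8571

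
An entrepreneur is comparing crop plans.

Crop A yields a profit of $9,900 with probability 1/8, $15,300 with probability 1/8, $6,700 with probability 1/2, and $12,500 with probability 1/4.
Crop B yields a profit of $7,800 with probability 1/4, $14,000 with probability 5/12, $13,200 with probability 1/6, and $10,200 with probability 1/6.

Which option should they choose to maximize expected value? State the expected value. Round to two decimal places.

Crop B ($11,683.33)

Crop A = 1/8 × 9900 + 1/8 × 15300 + 1/2 × 6700 + 1/4 × 12500 = 1237.5 + 1912.5 + 3350 + 3125 = 9625
Crop B = 1/4 × 7800 + 5/12 × 14000 + 1/6 × 13200 + 1/6 × 10200 = 1950 + 5833.3333 + 2200 + 1700 = 11683.3333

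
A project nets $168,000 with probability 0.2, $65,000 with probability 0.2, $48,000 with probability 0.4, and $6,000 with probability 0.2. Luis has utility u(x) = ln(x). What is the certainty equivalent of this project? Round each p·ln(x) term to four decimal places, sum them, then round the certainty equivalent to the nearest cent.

$43,226.11

E[u] = 0.2·ln(168000) + 0.2·ln(65000) + 0.4·ln(48000) + 0.2·ln(6000) = 2.4063 + 2.2164 + 4.3116 + 1.7399 = 10.6742
CE = e^10.6742 ≈ 43226.11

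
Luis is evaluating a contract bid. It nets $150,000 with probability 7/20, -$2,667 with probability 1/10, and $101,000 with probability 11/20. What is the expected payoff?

$107,783.30

EV = 7/20 × 150000 + 1/10 × (-2667) + 11/20 × 101000 = 52500 − 266.7 + 55550 = 107783.3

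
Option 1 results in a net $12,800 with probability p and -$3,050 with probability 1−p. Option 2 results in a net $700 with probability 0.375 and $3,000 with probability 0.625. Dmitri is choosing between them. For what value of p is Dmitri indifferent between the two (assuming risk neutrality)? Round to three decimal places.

EV(Option 2) = 0.375 × 700 + 0.625 × 3000 = 262.5 + 1875 = 2137.5
p·12800 + (1−p)·(-3050) = 2137.5
15850p − 3050 = 2137.5
p = (2137.5 + 3050) / 15850

p = 0.327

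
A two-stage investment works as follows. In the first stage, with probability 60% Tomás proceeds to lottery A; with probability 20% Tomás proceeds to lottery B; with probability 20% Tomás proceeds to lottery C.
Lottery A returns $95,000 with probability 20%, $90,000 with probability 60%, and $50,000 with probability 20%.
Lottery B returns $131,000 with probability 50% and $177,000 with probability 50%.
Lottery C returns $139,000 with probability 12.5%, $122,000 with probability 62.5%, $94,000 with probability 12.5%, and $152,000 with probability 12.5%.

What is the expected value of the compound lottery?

$105,475

EV(A) = 0.2 × 95000 + 0.6 × 90000 + 0.2 × 50000 = 19000 + 54000 + 10000 = 83000
EV(B) = 0.5 × 131000 + 0.5 × 177000 = 65500 + 88500 = 154000
EV(C) = 0.125 × 139000 + 0.625 × 122000 + 0.125 × 94000 + 0.125 × 152000 = 17375 + 76250 + 11750 + 19000 = 124375
Overall = 0.6 × 83000 + 0.2 × 154000 + 0.2 × 124375 = 49800 + 30800 + 24875 = 105475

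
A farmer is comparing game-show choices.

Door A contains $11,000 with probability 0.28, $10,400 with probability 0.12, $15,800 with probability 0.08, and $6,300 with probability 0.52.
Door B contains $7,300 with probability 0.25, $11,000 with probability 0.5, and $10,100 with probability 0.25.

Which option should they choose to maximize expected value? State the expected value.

Door A = 0.28 × 11000 + 0.12 × 10400 + 0.08 × 15800 + 0.52 × 6300 = 3080 + 1248 + 1264 + 3276 = 8868
Door B = 0.25 × 7300 + 0.5 × 11000 + 0.25 × 10100 = 1825 + 5500 + 2525 = 9850

Door B ($9,850)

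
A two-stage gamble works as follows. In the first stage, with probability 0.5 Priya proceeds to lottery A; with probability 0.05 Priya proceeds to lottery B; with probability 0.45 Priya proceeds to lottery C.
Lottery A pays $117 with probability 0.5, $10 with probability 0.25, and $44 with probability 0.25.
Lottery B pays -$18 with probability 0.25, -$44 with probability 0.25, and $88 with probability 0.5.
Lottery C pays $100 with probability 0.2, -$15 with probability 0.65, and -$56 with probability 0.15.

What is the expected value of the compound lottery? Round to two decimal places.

$38.26

EV(A) = 0.5 × 117 + 0.25 × 10 + 0.25 × 44 = 58.5 + 2.5 + 11 = 72
EV(B) = 0.25 × (-18) + 0.25 × (-44) + 0.5 × 88 = -4.5 − 11 + 44 = 28.5
EV(C) = 0.2 × 100 + 0.65 × (-15) + 0.15 × (-56) = 20 − 9.75 − 8.4 = 1.85
Overall = 0.5 × 72 + 0.05 × 28.5 + 0.45 × 1.85 = 36 + 1.425 + 0.8325 = 38.2575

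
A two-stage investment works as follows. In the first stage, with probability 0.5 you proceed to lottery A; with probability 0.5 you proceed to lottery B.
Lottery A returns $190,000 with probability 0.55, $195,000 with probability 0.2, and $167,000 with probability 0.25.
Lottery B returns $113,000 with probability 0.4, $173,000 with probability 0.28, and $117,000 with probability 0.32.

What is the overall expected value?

$158,165

EV(A) = 0.55 × 190000 + 0.2 × 195000 + 0.25 × 167000 = 104500 + 39000 + 41750 = 185250
EV(B) = 0.4 × 113000 + 0.28 × 173000 + 0.32 × 117000 = 45200 + 48440 + 37440 = 131080
Overall = 0.5 × 185250 + 0.5 × 131080 = 92625 + 65540 = 158165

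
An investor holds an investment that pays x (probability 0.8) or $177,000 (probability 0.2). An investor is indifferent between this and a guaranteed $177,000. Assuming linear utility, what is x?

x = $177,000

0.8·x + 0.2·177000 = 177000
0.8·x = 177000 − 35400 = 141600
x = 141600 / 0.8 = 177000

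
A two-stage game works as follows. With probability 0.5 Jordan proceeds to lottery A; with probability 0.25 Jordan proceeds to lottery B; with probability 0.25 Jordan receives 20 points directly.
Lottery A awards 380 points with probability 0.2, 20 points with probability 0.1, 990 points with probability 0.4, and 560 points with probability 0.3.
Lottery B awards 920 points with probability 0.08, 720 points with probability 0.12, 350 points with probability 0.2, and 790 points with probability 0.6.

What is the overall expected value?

502 points

EV(A) = 0.2 × 380 + 0.1 × 20 + 0.4 × 990 + 0.3 × 560 = 76 + 2 + 396 + 168 = 642
EV(B) = 0.08 × 920 + 0.12 × 720 + 0.2 × 350 + 0.6 × 790 = 73.6 + 86.4 + 70 + 474 = 704
Branch C: 20 (certain)
Overall = 0.5 × 642 + 0.25 × 704 + 0.25 × 20 = 321 + 176 + 5 = 502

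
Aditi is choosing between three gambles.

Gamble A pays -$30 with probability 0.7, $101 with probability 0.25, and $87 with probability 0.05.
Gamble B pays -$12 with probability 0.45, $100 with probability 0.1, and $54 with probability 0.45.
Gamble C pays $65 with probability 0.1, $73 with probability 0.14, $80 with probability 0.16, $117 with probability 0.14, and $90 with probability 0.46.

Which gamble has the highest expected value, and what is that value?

Gamble C ($87.30)

Gamble A = 0.7 × (-30) + 0.25 × 101 + 0.05 × 87 = -21 + 25.25 + 4.35 = 8.6
Gamble B = 0.45 × (-12) + 0.1 × 100 + 0.45 × 54 = -5.4 + 10 + 24.3 = 28.9
Gamble C = 0.1 × 65 + 0.14 × 73 + 0.16 × 80 + 0.14 × 117 + 0.46 × 90 = 6.5 + 10.22 + 12.8 + 16.38 + 41.4 = 87.3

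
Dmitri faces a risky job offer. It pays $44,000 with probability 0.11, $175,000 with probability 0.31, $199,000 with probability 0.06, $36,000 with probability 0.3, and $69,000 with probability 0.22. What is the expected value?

$97,010

EV = 0.11 × 44000 + 0.31 × 175000 + 0.06 × 199000 + 0.3 × 36000 + 0.22 × 69000 = 4840 + 54250 + 11940 + 10800 + 15180 = 97010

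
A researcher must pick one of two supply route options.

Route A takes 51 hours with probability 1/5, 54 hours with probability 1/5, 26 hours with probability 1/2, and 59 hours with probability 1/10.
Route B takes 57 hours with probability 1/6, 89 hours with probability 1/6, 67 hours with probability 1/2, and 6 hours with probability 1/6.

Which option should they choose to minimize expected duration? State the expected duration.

Route A (39.9 hours)

Route A = 1/5 × 51 + 1/5 × 54 + 1/2 × 26 + 1/10 × 59 = 10.2 + 10.8 + 13 + 5.9 = 39.9
Route B = 1/6 × 57 + 1/6 × 89 + 1/2 × 67 + 1/6 × 6 = 9.5 + 14.8333 + 33.5 + 1 = 58.8333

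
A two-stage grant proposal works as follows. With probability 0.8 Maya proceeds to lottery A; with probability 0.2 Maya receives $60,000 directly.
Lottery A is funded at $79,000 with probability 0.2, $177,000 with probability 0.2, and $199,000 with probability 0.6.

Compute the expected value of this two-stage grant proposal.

$148,480

EV(A) = 0.2 × 79000 + 0.2 × 177000 + 0.6 × 199000 = 15800 + 35400 + 119400 = 170600
Branch B: 60000 (certain)
Overall = 0.8 × 170600 + 0.2 × 60000 = 136480 + 12000 = 148480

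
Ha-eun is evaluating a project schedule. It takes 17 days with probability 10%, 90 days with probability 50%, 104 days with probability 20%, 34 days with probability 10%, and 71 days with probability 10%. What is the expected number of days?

78 days

EV = 0.1 × 17 + 0.5 × 90 + 0.2 × 104 + 0.1 × 34 + 0.1 × 71 = 1.7 + 45 + 20.8 + 3.4 + 7.1 = 78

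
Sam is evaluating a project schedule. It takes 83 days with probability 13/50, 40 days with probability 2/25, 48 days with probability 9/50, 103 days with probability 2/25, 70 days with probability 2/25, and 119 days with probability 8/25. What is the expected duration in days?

85.34 days

EV = 13/50 × 83 + 2/25 × 40 + 9/50 × 48 + 2/25 × 103 + 2/25 × 70 + 8/25 × 119 = 21.58 + 3.2 + 8.64 + 8.24 + 5.6 + 38.08 = 85.34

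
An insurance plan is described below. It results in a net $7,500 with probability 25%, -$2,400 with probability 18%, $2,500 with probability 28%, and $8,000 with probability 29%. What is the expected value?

EV = 0.25 × 7500 + 0.18 × (-2400) + 0.28 × 2500 + 0.29 × 8000 = 1875 − 432 + 700 + 2320 = 4463

$4,463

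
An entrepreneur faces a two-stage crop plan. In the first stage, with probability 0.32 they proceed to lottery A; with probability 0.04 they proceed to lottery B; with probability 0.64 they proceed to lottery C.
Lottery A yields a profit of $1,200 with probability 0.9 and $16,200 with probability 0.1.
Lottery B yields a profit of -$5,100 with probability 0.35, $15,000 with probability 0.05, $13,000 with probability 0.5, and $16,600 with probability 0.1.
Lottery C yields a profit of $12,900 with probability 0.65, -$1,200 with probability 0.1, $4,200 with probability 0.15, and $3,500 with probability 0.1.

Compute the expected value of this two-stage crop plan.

EV(A) = 0.9 × 1200 + 0.1 × 16200 = 1080 + 1620 = 2700
EV(B) = 0.35 × (-5100) + 0.05 × 15000 + 0.5 × 13000 + 0.1 × 16600 = -1785 + 750 + 6500 + 1660 = 7125
EV(C) = 0.65 × 12900 + 0.1 × (-1200) + 0.15 × 4200 + 0.1 × 3500 = 8385 − 120 + 630 + 350 = 9245
Overall = 0.32 × 2700 + 0.04 × 7125 + 0.64 × 9245 = 864 + 285 + 5916.8 = 7065.8

$7,065.80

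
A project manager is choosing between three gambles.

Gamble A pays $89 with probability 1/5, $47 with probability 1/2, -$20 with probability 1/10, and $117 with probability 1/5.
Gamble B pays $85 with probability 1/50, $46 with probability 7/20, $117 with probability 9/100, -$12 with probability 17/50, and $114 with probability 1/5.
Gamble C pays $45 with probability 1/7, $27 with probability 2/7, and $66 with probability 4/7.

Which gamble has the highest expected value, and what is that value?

Gamble A = 1/5 × 89 + 1/2 × 47 + 1/10 × (-20) + 1/5 × 117 = 17.8 + 23.5 − 2 + 23.4 = 62.7
Gamble B = 1/50 × 85 + 7/20 × 46 + 9/100 × 117 + 17/50 × (-12) + 1/5 × 114 = 1.7 + 16.1 + 10.53 − 4.08 + 22.8 = 47.05
Gamble C = 1/7 × 45 + 2/7 × 27 + 4/7 × 66 = 6.4286 + 7.7143 + 37.7143 = 51.8571

Gamble A ($62.70)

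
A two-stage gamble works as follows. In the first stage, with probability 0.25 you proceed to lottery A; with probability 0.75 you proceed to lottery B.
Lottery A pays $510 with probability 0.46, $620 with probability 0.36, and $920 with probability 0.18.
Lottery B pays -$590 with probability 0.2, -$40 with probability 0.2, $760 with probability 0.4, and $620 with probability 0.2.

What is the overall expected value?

$382.35

EV(A) = 0.46 × 510 + 0.36 × 620 + 0.18 × 920 = 234.6 + 223.2 + 165.6 = 623.4
EV(B) = 0.2 × (-590) + 0.2 × (-40) + 0.4 × 760 + 0.2 × 620 = -118 − 8 + 304 + 124 = 302
Overall = 0.25 × 623.4 + 0.75 × 302 = 155.85 + 226.5 = 382.35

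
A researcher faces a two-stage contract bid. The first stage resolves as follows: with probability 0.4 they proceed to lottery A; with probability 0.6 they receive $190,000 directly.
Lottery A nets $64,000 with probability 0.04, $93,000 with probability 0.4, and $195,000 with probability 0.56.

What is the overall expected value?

EV(A) = 0.04 × 64000 + 0.4 × 93000 + 0.56 × 195000 = 2560 + 37200 + 109200 = 148960
Branch B: 190000 (certain)
Overall = 0.4 × 148960 + 0.6 × 190000 = 59584 + 114000 = 173584

$173,584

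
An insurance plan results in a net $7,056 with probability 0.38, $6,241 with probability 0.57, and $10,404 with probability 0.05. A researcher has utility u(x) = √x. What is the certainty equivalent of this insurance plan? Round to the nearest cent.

E[u] = 0.38·√7056 + 0.57·√6241 + 0.05·√10404 = 0.38·84 + 0.57·79 + 0.05·102 = 82.05
CE = (82.05)² = 6732.2025

$6,732.20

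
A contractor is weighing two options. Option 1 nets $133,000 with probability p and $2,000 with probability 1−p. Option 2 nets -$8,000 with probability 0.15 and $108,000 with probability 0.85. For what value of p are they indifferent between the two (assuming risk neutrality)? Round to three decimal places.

EV(Option 2) = 0.15 × (-8000) + 0.85 × 108000 = -1200 + 91800 = 90600
p·133000 + (1−p)·2000 = 90600
131000p + 2000 = 90600
p = (90600 − 2000) / 131000

p = 0.676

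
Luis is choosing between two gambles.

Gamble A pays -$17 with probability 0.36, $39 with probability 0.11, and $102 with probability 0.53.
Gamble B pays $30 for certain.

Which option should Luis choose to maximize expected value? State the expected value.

Gamble A = 0.36 × (-17) + 0.11 × 39 + 0.53 × 102 = -6.12 + 4.29 + 54.06 = 52.23
Gamble B: 30 (certain)

Gamble A ($52.23)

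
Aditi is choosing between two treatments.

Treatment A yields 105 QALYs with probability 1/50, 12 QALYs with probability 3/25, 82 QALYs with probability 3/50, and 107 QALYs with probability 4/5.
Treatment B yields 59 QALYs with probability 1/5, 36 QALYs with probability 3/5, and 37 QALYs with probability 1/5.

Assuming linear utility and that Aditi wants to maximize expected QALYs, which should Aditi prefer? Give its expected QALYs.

Treatment A = 1/50 × 105 + 3/25 × 12 + 3/50 × 82 + 4/5 × 107 = 2.1 + 1.44 + 4.92 + 85.6 = 94.06
Treatment B = 1/5 × 59 + 3/5 × 36 + 1/5 × 37 = 11.8 + 21.6 + 7.4 = 40.8

Treatment A (94.06 QALYs)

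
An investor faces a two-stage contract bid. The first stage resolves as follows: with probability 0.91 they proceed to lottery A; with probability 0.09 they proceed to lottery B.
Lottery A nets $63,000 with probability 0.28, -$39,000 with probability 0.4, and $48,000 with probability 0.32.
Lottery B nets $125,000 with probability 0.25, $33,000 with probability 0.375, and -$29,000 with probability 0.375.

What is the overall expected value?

EV(A) = 0.28 × 63000 + 0.4 × (-39000) + 0.32 × 48000 = 17640 − 15600 + 15360 = 17400
EV(B) = 0.25 × 125000 + 0.375 × 33000 + 0.375 × (-29000) = 31250 + 12375 − 10875 = 32750
Overall = 0.91 × 17400 + 0.09 × 32750 = 15834 + 2947.5 = 18781.5

$18,781.50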